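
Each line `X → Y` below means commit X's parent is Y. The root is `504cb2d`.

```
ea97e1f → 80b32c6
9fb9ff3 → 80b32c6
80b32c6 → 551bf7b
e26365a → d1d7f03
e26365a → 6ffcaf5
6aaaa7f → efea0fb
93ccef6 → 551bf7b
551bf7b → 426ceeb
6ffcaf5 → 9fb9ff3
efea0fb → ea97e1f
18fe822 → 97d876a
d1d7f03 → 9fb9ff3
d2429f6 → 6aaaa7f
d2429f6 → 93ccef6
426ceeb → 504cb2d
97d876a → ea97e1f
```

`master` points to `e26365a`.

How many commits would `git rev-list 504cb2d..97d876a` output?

Reachable from 97d876a: {426ceeb, 504cb2d, 551bf7b, 80b32c6, 97d876a, ea97e1f}.
Reachable from 504cb2d: {504cb2d}.
In 97d876a's history but not 504cb2d's: {426ceeb, 551bf7b, 80b32c6, 97d876a, ea97e1f} — 5 commits.

5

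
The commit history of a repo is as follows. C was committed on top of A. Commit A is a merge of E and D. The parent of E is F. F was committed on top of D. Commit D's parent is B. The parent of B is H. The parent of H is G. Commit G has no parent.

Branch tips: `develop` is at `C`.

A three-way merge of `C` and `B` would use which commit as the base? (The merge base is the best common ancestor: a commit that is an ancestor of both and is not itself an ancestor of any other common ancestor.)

B

Ancestors of C: {A, B, C, D, E, F, G, H}.
Ancestors of B: {B, G, H}.
Common ancestors: {B, G, H}.
Among these, B is not an ancestor of any other common ancestor — it is the merge base.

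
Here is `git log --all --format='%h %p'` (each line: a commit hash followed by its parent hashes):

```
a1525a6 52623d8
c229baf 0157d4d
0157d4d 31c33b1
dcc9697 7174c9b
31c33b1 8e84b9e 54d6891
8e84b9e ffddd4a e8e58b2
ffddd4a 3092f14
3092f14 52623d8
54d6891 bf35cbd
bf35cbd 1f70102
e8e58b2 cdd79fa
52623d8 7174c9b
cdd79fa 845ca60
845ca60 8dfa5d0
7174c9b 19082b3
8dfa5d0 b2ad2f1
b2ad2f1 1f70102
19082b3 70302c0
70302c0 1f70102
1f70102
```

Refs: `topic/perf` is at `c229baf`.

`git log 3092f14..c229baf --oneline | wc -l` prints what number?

12

Reachable from c229baf: {0157d4d, 19082b3, 1f70102, 3092f14, 31c33b1, 52623d8, 54d6891, 70302c0, 7174c9b, 845ca60, 8dfa5d0, 8e84b9e, b2ad2f1, bf35cbd, c229baf, cdd79fa, e8e58b2, ffddd4a}.
Reachable from 3092f14: {19082b3, 1f70102, 3092f14, 52623d8, 70302c0, 7174c9b}.
In c229baf's history but not 3092f14's: {0157d4d, 31c33b1, 54d6891, 845ca60, 8dfa5d0, 8e84b9e, b2ad2f1, bf35cbd, c229baf, cdd79fa, e8e58b2, ffddd4a} — 12 commits.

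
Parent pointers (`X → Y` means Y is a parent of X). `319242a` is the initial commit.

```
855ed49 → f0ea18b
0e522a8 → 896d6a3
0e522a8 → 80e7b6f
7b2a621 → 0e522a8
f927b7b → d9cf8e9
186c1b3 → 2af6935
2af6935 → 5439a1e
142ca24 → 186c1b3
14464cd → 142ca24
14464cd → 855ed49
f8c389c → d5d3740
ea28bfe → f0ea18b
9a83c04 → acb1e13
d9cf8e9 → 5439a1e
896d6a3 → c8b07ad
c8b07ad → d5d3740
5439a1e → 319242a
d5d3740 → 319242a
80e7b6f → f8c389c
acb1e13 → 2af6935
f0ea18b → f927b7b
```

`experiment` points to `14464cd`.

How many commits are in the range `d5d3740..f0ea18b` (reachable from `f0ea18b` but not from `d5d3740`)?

Reachable from f0ea18b: {319242a, 5439a1e, d9cf8e9, f0ea18b, f927b7b}.
Reachable from d5d3740: {319242a, d5d3740}.
In f0ea18b's history but not d5d3740's: {5439a1e, d9cf8e9, f0ea18b, f927b7b} — 4 commits.

4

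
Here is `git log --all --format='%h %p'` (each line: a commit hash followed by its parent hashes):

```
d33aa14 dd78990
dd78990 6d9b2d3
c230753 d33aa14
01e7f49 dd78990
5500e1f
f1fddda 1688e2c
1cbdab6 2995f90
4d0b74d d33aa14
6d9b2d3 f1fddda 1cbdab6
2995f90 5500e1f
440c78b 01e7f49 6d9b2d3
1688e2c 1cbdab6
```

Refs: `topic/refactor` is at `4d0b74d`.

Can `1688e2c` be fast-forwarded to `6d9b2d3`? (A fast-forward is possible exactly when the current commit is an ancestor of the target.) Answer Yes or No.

A fast-forward from 1688e2c to 6d9b2d3 is possible iff 1688e2c is an ancestor of 6d9b2d3.
Ancestors of 6d9b2d3: {1688e2c, 1cbdab6, 2995f90, 5500e1f, 6d9b2d3, f1fddda}.
1688e2c is among them, so fast-forward is possible.

Yes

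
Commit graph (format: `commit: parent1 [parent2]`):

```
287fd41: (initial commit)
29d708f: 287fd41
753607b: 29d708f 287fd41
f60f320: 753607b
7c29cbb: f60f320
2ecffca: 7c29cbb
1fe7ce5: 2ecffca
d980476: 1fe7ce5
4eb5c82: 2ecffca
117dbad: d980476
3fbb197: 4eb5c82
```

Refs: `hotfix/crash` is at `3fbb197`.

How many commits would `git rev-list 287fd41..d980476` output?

Reachable from d980476: {1fe7ce5, 287fd41, 29d708f, 2ecffca, 753607b, 7c29cbb, d980476, f60f320}.
Reachable from 287fd41: {287fd41}.
In d980476's history but not 287fd41's: {1fe7ce5, 29d708f, 2ecffca, 753607b, 7c29cbb, d980476, f60f320} — 7 commits.

7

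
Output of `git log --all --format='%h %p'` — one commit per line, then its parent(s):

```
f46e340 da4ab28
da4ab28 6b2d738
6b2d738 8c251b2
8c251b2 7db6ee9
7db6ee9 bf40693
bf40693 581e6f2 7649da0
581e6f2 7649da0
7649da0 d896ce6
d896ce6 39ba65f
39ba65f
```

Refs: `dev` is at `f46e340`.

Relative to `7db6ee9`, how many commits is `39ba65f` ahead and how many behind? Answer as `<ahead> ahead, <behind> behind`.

0 ahead, 5 behind

Reachable from 39ba65f: {39ba65f}.
Reachable from 7db6ee9: {39ba65f, 581e6f2, 7649da0, 7db6ee9, bf40693, d896ce6}.
Only in 39ba65f's history (ahead): {} — 0.
Only in 7db6ee9's history (behind): {581e6f2, 7649da0, 7db6ee9, bf40693, d896ce6} — 5.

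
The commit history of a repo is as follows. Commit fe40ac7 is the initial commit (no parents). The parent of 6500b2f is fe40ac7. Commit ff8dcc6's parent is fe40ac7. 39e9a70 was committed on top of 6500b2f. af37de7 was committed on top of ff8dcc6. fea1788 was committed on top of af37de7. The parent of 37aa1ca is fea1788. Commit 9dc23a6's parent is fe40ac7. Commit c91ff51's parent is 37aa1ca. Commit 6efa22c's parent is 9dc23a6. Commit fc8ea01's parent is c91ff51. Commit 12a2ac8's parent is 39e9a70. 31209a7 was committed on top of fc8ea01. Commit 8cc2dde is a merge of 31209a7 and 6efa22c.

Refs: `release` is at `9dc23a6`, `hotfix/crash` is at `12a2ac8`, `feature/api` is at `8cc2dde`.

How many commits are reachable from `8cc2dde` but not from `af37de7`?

8

Reachable from 8cc2dde: {31209a7, 37aa1ca, 6efa22c, 8cc2dde, 9dc23a6, af37de7, c91ff51, fc8ea01, fe40ac7, fea1788, ff8dcc6}.
Reachable from af37de7: {af37de7, fe40ac7, ff8dcc6}.
In 8cc2dde's history but not af37de7's: {31209a7, 37aa1ca, 6efa22c, 8cc2dde, 9dc23a6, c91ff51, fc8ea01, fea1788} — 8 commits.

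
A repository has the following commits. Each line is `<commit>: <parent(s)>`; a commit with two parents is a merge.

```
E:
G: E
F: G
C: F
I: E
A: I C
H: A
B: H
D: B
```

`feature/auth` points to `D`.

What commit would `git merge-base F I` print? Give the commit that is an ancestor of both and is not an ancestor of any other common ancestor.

E

Ancestors of F: {E, F, G}.
Ancestors of I: {E, I}.
Common ancestors: {E}.
The only common ancestor is E, so it is the merge base.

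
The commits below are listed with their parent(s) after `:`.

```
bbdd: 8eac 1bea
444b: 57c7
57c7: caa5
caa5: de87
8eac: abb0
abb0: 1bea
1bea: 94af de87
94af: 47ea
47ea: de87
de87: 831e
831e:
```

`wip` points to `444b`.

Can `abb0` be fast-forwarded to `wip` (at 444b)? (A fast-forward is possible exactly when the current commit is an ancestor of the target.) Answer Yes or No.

No

A fast-forward from abb0 to 444b is possible iff abb0 is an ancestor of 444b.
Ancestors of 444b: {444b, 57c7, 831e, caa5, de87}.
abb0 is not among them, so fast-forward is not possible.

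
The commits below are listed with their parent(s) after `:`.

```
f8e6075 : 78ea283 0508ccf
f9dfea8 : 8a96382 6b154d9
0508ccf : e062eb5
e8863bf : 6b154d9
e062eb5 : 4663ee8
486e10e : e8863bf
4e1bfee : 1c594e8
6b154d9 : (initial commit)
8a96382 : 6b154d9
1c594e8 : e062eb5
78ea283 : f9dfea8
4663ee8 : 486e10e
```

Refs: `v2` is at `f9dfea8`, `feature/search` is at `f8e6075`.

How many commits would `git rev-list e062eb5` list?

Walking parent pointers from e062eb5: reachable set = {4663ee8, 486e10e, 6b154d9, e062eb5, e8863bf}.
That is 5 commits.

5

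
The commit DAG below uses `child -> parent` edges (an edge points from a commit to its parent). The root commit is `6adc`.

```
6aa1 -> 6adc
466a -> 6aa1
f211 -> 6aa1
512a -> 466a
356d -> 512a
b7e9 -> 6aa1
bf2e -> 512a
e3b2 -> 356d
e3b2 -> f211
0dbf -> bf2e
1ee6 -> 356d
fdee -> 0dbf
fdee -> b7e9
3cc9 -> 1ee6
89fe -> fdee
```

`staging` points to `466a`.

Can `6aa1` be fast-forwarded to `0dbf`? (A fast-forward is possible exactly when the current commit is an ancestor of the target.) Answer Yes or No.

Yes

A fast-forward from 6aa1 to 0dbf is possible iff 6aa1 is an ancestor of 0dbf.
Ancestors of 0dbf: {0dbf, 466a, 512a, 6aa1, 6adc, bf2e}.
6aa1 is among them, so fast-forward is possible.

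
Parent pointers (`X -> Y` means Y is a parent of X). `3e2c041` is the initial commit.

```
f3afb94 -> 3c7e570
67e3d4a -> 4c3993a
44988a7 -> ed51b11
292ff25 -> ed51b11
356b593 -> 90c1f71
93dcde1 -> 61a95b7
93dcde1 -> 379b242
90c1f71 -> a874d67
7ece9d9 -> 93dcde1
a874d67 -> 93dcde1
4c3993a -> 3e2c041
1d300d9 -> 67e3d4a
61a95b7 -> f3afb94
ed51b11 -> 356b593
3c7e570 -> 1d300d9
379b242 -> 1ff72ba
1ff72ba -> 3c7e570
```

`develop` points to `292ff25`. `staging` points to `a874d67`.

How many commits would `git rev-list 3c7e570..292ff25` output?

Reachable from 292ff25: {1d300d9, 1ff72ba, 292ff25, 356b593, 379b242, 3c7e570, 3e2c041, 4c3993a, 61a95b7, 67e3d4a, 90c1f71, 93dcde1, a874d67, ed51b11, f3afb94}.
Reachable from 3c7e570: {1d300d9, 3c7e570, 3e2c041, 4c3993a, 67e3d4a}.
In 292ff25's history but not 3c7e570's: {1ff72ba, 292ff25, 356b593, 379b242, 61a95b7, 90c1f71, 93dcde1, a874d67, ed51b11, f3afb94} — 10 commits.

10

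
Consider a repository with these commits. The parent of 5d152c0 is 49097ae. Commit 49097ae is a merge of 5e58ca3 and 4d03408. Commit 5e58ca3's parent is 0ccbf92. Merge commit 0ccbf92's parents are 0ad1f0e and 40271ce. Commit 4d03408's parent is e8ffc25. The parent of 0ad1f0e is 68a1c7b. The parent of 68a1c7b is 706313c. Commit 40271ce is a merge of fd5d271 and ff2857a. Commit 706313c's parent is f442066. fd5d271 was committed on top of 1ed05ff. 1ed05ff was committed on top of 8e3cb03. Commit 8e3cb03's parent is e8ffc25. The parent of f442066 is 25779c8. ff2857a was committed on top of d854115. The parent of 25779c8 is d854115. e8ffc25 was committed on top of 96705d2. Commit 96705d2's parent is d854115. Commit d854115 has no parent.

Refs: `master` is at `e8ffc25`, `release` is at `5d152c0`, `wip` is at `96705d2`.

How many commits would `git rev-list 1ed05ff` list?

5

Walking parent pointers from 1ed05ff: reachable set = {1ed05ff, 8e3cb03, 96705d2, d854115, e8ffc25}.
That is 5 commits.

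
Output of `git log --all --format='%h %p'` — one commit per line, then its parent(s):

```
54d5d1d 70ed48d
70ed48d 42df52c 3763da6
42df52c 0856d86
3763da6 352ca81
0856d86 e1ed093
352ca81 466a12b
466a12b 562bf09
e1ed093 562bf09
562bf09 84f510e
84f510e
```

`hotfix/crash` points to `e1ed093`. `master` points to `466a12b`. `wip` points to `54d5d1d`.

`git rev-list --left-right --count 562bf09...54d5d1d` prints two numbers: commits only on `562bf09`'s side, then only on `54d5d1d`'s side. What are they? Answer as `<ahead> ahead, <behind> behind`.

Reachable from 562bf09: {562bf09, 84f510e}.
Reachable from 54d5d1d: {0856d86, 352ca81, 3763da6, 42df52c, 466a12b, 54d5d1d, 562bf09, 70ed48d, 84f510e, e1ed093}.
Only in 562bf09's history (ahead): {} — 0.
Only in 54d5d1d's history (behind): {0856d86, 352ca81, 3763da6, 42df52c, 466a12b, 54d5d1d, 70ed48d, e1ed093} — 8.

0 ahead, 8 behind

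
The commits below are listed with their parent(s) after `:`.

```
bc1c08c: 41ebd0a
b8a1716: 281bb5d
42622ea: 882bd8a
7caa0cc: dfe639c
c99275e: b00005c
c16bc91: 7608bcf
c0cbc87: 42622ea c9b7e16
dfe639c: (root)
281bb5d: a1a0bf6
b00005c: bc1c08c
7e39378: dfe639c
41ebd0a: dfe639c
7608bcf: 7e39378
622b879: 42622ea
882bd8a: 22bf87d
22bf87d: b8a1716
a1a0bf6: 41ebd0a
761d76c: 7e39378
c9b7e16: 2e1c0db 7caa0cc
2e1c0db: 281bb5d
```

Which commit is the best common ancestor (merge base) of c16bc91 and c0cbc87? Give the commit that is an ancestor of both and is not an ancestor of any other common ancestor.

Ancestors of c16bc91: {7608bcf, 7e39378, c16bc91, dfe639c}.
Ancestors of c0cbc87: {22bf87d, 281bb5d, 2e1c0db, 41ebd0a, 42622ea, 7caa0cc, 882bd8a, a1a0bf6, b8a1716, c0cbc87, c9b7e16, dfe639c}.
Common ancestors: {dfe639c}.
The only common ancestor is dfe639c, so it is the merge base.

dfe639c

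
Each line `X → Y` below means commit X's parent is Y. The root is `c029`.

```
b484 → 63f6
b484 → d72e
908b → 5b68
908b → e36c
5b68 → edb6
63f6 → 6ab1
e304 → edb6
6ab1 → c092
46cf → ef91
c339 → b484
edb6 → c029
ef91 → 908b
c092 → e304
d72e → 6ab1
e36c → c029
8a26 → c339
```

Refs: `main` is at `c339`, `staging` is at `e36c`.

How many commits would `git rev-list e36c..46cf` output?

Reachable from 46cf: {46cf, 5b68, 908b, c029, e36c, edb6, ef91}.
Reachable from e36c: {c029, e36c}.
In 46cf's history but not e36c's: {46cf, 5b68, 908b, edb6, ef91} — 5 commits.

5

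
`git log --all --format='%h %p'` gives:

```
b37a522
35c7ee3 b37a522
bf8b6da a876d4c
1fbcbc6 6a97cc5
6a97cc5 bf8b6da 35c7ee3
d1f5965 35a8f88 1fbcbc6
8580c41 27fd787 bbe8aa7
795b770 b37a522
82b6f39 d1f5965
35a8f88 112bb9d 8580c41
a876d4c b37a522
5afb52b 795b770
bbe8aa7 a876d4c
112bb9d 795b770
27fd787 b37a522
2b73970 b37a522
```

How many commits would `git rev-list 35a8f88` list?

8

Walking parent pointers from 35a8f88: reachable set = {112bb9d, 27fd787, 35a8f88, 795b770, 8580c41, a876d4c, b37a522, bbe8aa7}.
That is 8 commits.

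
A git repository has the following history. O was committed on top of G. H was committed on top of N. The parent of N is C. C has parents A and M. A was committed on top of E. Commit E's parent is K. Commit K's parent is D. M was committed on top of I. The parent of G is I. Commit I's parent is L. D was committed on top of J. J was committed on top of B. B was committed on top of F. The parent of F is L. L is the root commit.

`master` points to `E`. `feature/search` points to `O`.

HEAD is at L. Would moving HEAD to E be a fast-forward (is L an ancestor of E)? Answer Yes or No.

A fast-forward from L to E is possible iff L is an ancestor of E.
Ancestors of E: {B, D, E, F, J, K, L}.
L is among them, so fast-forward is possible.

Yes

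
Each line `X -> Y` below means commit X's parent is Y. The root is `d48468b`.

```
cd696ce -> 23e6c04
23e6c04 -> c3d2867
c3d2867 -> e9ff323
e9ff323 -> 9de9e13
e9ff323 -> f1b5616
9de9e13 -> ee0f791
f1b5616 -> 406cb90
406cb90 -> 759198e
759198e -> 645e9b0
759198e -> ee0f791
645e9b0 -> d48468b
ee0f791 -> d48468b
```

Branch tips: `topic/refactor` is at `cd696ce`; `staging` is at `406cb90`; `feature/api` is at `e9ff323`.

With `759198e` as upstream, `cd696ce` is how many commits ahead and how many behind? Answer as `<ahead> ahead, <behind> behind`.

7 ahead, 0 behind

Reachable from cd696ce: {23e6c04, 406cb90, 645e9b0, 759198e, 9de9e13, c3d2867, cd696ce, d48468b, e9ff323, ee0f791, f1b5616}.
Reachable from 759198e: {645e9b0, 759198e, d48468b, ee0f791}.
Only in cd696ce's history (ahead): {23e6c04, 406cb90, 9de9e13, c3d2867, cd696ce, e9ff323, f1b5616} — 7.
Only in 759198e's history (behind): {} — 0.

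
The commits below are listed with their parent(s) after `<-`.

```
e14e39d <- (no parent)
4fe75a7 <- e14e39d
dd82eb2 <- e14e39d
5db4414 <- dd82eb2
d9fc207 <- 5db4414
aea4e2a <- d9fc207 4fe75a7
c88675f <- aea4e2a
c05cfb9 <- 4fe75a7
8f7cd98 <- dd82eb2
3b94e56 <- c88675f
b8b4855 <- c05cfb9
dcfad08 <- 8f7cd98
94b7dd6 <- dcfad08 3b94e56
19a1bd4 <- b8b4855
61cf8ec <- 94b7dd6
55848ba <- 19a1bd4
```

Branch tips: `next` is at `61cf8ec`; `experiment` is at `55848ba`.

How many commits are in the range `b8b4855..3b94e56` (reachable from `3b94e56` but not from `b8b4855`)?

Reachable from 3b94e56: {3b94e56, 4fe75a7, 5db4414, aea4e2a, c88675f, d9fc207, dd82eb2, e14e39d}.
Reachable from b8b4855: {4fe75a7, b8b4855, c05cfb9, e14e39d}.
In 3b94e56's history but not b8b4855's: {3b94e56, 5db4414, aea4e2a, c88675f, d9fc207, dd82eb2} — 6 commits.

6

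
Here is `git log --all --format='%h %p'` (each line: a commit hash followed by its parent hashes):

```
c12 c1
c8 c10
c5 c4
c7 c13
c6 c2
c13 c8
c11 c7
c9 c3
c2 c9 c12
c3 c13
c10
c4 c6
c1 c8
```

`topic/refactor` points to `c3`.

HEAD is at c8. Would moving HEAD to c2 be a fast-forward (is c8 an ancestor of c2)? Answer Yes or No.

A fast-forward from c8 to c2 is possible iff c8 is an ancestor of c2.
Ancestors of c2: {c1, c10, c12, c13, c2, c3, c8, c9}.
c8 is among them, so fast-forward is possible.

Yes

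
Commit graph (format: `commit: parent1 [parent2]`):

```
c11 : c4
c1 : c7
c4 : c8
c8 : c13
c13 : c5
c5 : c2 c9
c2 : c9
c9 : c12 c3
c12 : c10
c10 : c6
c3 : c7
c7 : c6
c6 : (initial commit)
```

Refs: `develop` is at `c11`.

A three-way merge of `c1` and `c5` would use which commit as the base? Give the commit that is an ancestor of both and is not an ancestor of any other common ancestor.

Ancestors of c1: {c1, c6, c7}.
Ancestors of c5: {c10, c12, c2, c3, c5, c6, c7, c9}.
Common ancestors: {c6, c7}.
Among these, c7 is not an ancestor of any other common ancestor — it is the merge base.

c7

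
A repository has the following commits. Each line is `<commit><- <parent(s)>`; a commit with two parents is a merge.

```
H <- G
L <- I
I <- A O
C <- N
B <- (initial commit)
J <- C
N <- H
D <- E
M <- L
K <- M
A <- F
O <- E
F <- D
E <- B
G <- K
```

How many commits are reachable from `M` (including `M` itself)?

9

Walking parent pointers from M: reachable set = {A, B, D, E, F, I, L, M, O}.
That is 9 commits.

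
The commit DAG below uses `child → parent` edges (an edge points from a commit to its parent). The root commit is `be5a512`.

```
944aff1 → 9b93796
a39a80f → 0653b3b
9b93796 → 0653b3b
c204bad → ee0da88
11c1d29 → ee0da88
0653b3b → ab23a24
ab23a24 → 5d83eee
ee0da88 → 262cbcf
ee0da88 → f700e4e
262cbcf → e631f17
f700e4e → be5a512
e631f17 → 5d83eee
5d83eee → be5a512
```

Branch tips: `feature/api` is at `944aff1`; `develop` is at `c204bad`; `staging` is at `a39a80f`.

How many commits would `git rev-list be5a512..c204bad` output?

Reachable from c204bad: {262cbcf, 5d83eee, be5a512, c204bad, e631f17, ee0da88, f700e4e}.
Reachable from be5a512: {be5a512}.
In c204bad's history but not be5a512's: {262cbcf, 5d83eee, c204bad, e631f17, ee0da88, f700e4e} — 6 commits.

6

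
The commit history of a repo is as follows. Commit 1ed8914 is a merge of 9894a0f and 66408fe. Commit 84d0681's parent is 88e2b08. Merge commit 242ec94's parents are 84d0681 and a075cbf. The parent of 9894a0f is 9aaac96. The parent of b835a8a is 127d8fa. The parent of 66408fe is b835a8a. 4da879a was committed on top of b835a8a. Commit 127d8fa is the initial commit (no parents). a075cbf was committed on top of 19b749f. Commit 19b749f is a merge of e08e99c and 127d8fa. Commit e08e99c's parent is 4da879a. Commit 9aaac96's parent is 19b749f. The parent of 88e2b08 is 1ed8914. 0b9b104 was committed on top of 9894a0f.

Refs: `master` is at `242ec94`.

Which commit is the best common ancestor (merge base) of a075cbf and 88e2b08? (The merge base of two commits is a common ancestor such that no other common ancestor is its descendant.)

Ancestors of a075cbf: {127d8fa, 19b749f, 4da879a, a075cbf, b835a8a, e08e99c}.
Ancestors of 88e2b08: {127d8fa, 19b749f, 1ed8914, 4da879a, 66408fe, 88e2b08, 9894a0f, 9aaac96, b835a8a, e08e99c}.
Common ancestors: {127d8fa, 19b749f, 4da879a, b835a8a, e08e99c}.
Among these, 19b749f is not an ancestor of any other common ancestor — it is the merge base.

19b749f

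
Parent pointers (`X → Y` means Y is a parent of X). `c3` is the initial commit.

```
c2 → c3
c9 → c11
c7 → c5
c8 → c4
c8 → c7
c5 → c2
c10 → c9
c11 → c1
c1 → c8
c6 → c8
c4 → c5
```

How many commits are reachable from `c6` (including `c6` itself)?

7

Walking parent pointers from c6: reachable set = {c2, c3, c4, c5, c6, c7, c8}.
That is 7 commits.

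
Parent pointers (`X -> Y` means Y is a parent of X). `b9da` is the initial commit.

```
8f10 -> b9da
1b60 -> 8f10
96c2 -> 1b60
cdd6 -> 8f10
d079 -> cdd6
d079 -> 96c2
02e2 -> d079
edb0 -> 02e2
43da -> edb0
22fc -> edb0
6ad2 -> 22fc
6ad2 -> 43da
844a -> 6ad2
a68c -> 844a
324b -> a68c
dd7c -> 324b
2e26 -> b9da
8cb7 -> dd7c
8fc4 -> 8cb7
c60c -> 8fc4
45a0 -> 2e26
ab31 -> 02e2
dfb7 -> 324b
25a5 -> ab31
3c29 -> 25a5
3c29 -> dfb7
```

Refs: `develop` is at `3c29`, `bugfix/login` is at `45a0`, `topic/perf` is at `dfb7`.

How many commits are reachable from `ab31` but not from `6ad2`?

1

Reachable from ab31: {02e2, 1b60, 8f10, 96c2, ab31, b9da, cdd6, d079}.
Reachable from 6ad2: {02e2, 1b60, 22fc, 43da, 6ad2, 8f10, 96c2, b9da, cdd6, d079, edb0}.
In ab31's history but not 6ad2's: {ab31} — 1 commit.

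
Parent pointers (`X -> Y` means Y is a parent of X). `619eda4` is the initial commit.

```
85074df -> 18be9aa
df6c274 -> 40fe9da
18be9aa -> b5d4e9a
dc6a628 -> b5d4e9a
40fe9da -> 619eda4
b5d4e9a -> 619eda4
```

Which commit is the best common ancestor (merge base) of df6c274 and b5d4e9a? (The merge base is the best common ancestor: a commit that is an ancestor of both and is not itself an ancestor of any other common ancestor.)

Ancestors of df6c274: {40fe9da, 619eda4, df6c274}.
Ancestors of b5d4e9a: {619eda4, b5d4e9a}.
Common ancestors: {619eda4}.
The only common ancestor is 619eda4, so it is the merge base.

619eda4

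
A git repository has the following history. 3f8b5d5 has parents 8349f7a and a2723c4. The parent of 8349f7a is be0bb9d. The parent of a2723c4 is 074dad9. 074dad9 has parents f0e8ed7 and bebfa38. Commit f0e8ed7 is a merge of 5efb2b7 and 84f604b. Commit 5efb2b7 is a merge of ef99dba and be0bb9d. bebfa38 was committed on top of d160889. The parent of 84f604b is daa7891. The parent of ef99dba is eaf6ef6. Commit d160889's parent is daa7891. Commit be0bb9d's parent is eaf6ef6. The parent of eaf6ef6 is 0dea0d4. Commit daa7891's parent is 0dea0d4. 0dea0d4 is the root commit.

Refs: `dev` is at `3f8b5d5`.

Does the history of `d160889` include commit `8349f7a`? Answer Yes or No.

No

Ancestors of d160889: {0dea0d4, d160889, daa7891}.
8349f7a is not in that set, so it is not an ancestor of d160889.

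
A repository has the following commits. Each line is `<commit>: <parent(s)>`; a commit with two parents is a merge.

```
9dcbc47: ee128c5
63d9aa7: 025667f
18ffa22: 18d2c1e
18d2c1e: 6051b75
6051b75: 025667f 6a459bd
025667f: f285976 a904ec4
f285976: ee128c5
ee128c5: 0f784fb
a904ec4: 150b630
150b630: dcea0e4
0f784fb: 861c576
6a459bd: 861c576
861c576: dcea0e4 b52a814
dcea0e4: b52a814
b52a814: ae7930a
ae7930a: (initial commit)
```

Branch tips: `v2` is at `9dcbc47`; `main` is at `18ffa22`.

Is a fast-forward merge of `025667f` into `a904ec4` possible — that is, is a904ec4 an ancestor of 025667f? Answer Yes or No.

Yes

A fast-forward from a904ec4 to 025667f is possible iff a904ec4 is an ancestor of 025667f.
Ancestors of 025667f: {025667f, 0f784fb, 150b630, 861c576, a904ec4, ae7930a, b52a814, dcea0e4, ee128c5, f285976}.
a904ec4 is among them, so fast-forward is possible.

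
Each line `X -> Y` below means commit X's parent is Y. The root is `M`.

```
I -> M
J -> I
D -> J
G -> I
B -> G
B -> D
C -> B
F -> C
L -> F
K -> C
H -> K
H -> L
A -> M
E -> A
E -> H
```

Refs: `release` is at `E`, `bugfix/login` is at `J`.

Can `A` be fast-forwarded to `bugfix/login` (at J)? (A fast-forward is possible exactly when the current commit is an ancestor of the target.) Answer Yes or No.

A fast-forward from A to J is possible iff A is an ancestor of J.
Ancestors of J: {I, J, M}.
A is not among them, so fast-forward is not possible.

No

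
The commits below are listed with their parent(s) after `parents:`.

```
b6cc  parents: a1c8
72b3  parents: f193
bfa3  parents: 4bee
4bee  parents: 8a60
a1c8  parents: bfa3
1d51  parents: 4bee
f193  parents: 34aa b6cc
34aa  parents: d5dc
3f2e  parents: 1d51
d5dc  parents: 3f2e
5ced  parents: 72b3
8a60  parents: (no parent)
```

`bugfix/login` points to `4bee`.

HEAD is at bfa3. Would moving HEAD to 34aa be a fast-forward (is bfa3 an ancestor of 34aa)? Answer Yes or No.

No

A fast-forward from bfa3 to 34aa is possible iff bfa3 is an ancestor of 34aa.
Ancestors of 34aa: {1d51, 34aa, 3f2e, 4bee, 8a60, d5dc}.
bfa3 is not among them, so fast-forward is not possible.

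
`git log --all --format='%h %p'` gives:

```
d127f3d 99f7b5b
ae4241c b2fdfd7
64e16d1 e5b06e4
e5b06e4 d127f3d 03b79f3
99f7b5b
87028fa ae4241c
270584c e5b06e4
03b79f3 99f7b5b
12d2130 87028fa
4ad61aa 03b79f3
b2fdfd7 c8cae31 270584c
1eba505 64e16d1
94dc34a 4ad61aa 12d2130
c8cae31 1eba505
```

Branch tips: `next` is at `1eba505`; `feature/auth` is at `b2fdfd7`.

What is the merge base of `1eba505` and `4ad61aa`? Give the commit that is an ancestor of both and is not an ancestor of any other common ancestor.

Ancestors of 1eba505: {03b79f3, 1eba505, 64e16d1, 99f7b5b, d127f3d, e5b06e4}.
Ancestors of 4ad61aa: {03b79f3, 4ad61aa, 99f7b5b}.
Common ancestors: {03b79f3, 99f7b5b}.
Among these, 03b79f3 is not an ancestor of any other common ancestor — it is the merge base.

03b79f3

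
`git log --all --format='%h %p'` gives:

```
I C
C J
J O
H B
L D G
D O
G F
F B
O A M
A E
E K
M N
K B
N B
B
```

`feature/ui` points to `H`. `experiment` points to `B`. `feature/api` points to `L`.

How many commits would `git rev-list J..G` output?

2

Reachable from G: {B, F, G}.
Reachable from J: {A, B, E, J, K, M, N, O}.
In G's history but not J's: {F, G} — 2 commits.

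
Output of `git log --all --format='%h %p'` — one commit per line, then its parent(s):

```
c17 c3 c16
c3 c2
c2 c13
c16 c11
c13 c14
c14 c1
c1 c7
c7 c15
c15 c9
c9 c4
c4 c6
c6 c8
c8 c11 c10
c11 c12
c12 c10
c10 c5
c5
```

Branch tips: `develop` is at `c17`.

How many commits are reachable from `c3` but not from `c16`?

Reachable from c3: {c1, c10, c11, c12, c13, c14, c15, c2, c3, c4, c5, c6, c7, c8, c9}.
Reachable from c16: {c10, c11, c12, c16, c5}.
In c3's history but not c16's: {c1, c13, c14, c15, c2, c3, c4, c6, c7, c8, c9} — 11 commits.

11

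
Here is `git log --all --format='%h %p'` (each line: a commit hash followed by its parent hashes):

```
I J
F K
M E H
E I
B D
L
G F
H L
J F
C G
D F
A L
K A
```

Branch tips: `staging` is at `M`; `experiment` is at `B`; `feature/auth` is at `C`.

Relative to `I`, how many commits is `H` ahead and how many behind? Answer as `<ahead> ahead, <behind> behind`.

Reachable from H: {H, L}.
Reachable from I: {A, F, I, J, K, L}.
Only in H's history (ahead): {H} — 1.
Only in I's history (behind): {A, F, I, J, K} — 5.

1 ahead, 5 behind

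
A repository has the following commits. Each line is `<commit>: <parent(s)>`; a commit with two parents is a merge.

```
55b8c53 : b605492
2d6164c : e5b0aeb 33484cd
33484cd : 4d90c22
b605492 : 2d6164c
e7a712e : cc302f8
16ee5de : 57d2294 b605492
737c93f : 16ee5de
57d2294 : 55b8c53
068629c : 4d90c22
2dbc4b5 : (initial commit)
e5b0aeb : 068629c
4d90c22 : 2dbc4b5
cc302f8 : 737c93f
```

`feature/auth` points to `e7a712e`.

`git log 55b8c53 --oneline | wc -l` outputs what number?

Walking parent pointers from 55b8c53: reachable set = {068629c, 2d6164c, 2dbc4b5, 33484cd, 4d90c22, 55b8c53, b605492, e5b0aeb}.
That is 8 commits.

8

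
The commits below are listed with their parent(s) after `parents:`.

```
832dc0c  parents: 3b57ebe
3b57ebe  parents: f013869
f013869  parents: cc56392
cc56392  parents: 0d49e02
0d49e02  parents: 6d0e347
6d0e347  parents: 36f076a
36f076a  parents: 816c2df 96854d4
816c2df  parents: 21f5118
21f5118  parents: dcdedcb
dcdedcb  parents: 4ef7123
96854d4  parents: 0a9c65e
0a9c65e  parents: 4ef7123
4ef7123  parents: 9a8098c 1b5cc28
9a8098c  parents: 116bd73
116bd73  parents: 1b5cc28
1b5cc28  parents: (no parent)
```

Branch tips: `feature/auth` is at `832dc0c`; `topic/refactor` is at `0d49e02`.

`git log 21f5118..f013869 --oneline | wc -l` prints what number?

8

Reachable from f013869: {0a9c65e, 0d49e02, 116bd73, 1b5cc28, 21f5118, 36f076a, 4ef7123, 6d0e347, 816c2df, 96854d4, 9a8098c, cc56392, dcdedcb, f013869}.
Reachable from 21f5118: {116bd73, 1b5cc28, 21f5118, 4ef7123, 9a8098c, dcdedcb}.
In f013869's history but not 21f5118's: {0a9c65e, 0d49e02, 36f076a, 6d0e347, 816c2df, 96854d4, cc56392, f013869} — 8 commits.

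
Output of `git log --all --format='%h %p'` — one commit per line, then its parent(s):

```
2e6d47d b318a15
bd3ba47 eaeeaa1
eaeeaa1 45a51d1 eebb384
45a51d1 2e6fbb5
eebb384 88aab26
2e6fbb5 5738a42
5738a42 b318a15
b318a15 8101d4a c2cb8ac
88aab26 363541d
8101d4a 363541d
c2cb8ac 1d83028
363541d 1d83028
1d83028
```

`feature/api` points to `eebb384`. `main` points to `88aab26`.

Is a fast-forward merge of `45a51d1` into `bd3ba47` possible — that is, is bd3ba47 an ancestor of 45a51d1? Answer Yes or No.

No

A fast-forward from bd3ba47 to 45a51d1 is possible iff bd3ba47 is an ancestor of 45a51d1.
Ancestors of 45a51d1: {1d83028, 2e6fbb5, 363541d, 45a51d1, 5738a42, 8101d4a, b318a15, c2cb8ac}.
bd3ba47 is not among them, so fast-forward is not possible.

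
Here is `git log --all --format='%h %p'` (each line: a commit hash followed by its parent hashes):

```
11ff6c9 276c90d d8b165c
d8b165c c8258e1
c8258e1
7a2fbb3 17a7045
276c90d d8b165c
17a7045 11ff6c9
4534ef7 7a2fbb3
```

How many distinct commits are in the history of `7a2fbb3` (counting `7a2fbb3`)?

Walking parent pointers from 7a2fbb3: reachable set = {11ff6c9, 17a7045, 276c90d, 7a2fbb3, c8258e1, d8b165c}.
That is 6 commits.

6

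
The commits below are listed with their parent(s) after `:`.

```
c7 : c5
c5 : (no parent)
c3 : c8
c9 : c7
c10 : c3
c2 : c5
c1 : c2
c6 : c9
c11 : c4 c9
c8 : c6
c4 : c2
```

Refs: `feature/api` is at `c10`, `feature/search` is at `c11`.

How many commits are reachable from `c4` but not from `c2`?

1

Reachable from c4: {c2, c4, c5}.
Reachable from c2: {c2, c5}.
In c4's history but not c2's: {c4} — 1 commit.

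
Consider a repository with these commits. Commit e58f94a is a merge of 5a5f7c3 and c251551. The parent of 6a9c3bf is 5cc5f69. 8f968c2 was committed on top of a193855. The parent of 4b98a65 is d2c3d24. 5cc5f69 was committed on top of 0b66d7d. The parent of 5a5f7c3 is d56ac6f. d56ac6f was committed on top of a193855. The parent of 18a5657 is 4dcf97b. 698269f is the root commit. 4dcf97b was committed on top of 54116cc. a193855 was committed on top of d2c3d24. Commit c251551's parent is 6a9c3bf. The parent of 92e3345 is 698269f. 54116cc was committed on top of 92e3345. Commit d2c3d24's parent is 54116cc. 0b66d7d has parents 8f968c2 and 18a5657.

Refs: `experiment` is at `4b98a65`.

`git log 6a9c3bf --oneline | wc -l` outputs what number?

Walking parent pointers from 6a9c3bf: reachable set = {0b66d7d, 18a5657, 4dcf97b, 54116cc, 5cc5f69, 698269f, 6a9c3bf, 8f968c2, 92e3345, a193855, d2c3d24}.
That is 11 commits.

11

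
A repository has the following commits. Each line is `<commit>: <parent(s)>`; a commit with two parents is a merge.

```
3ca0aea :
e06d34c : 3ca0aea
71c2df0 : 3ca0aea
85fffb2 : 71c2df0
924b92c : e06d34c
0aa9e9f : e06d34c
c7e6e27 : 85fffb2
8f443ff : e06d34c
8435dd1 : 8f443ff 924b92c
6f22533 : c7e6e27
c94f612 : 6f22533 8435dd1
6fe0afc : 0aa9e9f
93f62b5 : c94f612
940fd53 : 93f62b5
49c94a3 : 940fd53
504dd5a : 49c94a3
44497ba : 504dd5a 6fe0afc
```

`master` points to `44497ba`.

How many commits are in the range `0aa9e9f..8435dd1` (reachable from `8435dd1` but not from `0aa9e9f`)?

Reachable from 8435dd1: {3ca0aea, 8435dd1, 8f443ff, 924b92c, e06d34c}.
Reachable from 0aa9e9f: {0aa9e9f, 3ca0aea, e06d34c}.
In 8435dd1's history but not 0aa9e9f's: {8435dd1, 8f443ff, 924b92c} — 3 commits.

3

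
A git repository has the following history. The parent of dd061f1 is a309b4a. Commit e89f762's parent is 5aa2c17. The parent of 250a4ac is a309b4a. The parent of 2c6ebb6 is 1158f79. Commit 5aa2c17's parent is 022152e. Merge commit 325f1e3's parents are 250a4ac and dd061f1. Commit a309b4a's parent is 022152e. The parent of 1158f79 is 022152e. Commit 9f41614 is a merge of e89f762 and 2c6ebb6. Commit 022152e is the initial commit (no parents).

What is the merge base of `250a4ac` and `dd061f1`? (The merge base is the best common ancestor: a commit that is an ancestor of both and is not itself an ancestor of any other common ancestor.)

a309b4a

Ancestors of 250a4ac: {022152e, 250a4ac, a309b4a}.
Ancestors of dd061f1: {022152e, a309b4a, dd061f1}.
Common ancestors: {022152e, a309b4a}.
Among these, a309b4a is not an ancestor of any other common ancestor — it is the merge base.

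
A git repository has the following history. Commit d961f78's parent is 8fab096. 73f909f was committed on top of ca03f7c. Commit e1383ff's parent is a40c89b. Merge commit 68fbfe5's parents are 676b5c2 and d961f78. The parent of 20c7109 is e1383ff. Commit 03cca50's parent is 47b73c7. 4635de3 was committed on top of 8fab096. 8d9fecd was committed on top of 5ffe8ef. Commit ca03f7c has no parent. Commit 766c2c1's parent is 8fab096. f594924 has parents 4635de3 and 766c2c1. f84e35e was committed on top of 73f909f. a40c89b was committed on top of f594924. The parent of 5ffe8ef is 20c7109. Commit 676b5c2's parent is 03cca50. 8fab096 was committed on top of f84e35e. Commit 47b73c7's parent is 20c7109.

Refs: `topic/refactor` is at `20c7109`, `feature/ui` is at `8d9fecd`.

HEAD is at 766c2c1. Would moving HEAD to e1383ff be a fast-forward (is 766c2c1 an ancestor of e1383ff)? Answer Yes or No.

Yes

A fast-forward from 766c2c1 to e1383ff is possible iff 766c2c1 is an ancestor of e1383ff.
Ancestors of e1383ff: {4635de3, 73f909f, 766c2c1, 8fab096, a40c89b, ca03f7c, e1383ff, f594924, f84e35e}.
766c2c1 is among them, so fast-forward is possible.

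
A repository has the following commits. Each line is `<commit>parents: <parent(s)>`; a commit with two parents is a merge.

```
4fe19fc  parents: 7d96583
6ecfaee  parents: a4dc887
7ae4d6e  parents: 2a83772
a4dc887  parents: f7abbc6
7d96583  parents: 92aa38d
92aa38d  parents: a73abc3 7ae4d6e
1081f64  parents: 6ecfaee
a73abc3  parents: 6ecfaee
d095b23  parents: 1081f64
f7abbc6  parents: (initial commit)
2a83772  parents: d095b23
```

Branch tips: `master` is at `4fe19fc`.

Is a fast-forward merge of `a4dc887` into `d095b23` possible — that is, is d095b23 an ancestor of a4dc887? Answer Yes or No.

A fast-forward from d095b23 to a4dc887 is possible iff d095b23 is an ancestor of a4dc887.
Ancestors of a4dc887: {a4dc887, f7abbc6}.
d095b23 is not among them, so fast-forward is not possible.

No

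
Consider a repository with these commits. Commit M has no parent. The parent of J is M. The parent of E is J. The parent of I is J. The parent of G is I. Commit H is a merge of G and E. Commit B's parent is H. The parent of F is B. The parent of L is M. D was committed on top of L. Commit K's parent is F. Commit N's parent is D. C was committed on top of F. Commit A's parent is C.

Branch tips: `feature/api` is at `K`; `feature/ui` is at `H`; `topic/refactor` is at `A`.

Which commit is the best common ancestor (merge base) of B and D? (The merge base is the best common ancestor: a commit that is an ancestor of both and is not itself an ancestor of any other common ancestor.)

M

Ancestors of B: {B, E, G, H, I, J, M}.
Ancestors of D: {D, L, M}.
Common ancestors: {M}.
The only common ancestor is M, so it is the merge base.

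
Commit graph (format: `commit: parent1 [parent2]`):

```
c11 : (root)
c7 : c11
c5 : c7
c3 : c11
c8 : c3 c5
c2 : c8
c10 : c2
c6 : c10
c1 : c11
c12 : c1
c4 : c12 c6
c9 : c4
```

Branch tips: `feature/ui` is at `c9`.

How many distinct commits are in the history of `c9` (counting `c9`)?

Walking parent pointers from c9: reachable set = {c1, c10, c11, c12, c2, c3, c4, c5, c6, c7, c8, c9}.
That is 12 commits.

12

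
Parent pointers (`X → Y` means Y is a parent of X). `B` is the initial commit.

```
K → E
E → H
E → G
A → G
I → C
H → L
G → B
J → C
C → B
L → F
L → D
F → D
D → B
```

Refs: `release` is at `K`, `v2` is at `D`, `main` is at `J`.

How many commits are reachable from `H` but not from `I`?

Reachable from H: {B, D, F, H, L}.
Reachable from I: {B, C, I}.
In H's history but not I's: {D, F, H, L} — 4 commits.

4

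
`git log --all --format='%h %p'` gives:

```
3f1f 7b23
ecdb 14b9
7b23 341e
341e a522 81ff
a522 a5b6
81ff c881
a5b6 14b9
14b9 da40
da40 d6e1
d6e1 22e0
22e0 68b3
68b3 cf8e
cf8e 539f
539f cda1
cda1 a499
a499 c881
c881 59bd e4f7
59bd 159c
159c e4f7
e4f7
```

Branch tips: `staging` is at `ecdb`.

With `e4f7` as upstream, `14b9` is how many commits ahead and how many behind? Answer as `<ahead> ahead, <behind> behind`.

Reachable from 14b9: {14b9, 159c, 22e0, 539f, 59bd, 68b3, a499, c881, cda1, cf8e, d6e1, da40, e4f7}.
Reachable from e4f7: {e4f7}.
Only in 14b9's history (ahead): {14b9, 159c, 22e0, 539f, 59bd, 68b3, a499, c881, cda1, cf8e, d6e1, da40} — 12.
Only in e4f7's history (behind): {} — 0.

12 ahead, 0 behind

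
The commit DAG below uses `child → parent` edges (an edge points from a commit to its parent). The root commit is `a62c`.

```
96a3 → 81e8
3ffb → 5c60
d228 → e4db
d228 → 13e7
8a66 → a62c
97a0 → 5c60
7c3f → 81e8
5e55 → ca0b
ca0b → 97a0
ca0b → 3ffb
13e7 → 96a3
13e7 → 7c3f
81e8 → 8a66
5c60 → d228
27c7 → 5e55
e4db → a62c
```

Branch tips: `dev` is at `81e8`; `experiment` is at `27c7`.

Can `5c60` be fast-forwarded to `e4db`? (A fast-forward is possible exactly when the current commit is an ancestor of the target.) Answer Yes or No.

No

A fast-forward from 5c60 to e4db is possible iff 5c60 is an ancestor of e4db.
Ancestors of e4db: {a62c, e4db}.
5c60 is not among them, so fast-forward is not possible.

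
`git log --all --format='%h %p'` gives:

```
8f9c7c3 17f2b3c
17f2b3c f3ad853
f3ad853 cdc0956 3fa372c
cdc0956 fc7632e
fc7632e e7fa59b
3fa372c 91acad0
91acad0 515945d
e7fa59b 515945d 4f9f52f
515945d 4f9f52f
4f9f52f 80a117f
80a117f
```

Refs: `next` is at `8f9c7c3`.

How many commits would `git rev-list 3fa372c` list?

Walking parent pointers from 3fa372c: reachable set = {3fa372c, 4f9f52f, 515945d, 80a117f, 91acad0}.
That is 5 commits.

5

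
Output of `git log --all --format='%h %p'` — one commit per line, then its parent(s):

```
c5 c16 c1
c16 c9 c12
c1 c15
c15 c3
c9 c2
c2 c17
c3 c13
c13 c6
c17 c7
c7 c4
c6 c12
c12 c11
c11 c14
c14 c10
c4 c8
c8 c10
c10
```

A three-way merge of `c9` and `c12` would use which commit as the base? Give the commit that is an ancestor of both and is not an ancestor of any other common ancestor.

Ancestors of c9: {c10, c17, c2, c4, c7, c8, c9}.
Ancestors of c12: {c10, c11, c12, c14}.
Common ancestors: {c10}.
The only common ancestor is c10, so it is the merge base.

c10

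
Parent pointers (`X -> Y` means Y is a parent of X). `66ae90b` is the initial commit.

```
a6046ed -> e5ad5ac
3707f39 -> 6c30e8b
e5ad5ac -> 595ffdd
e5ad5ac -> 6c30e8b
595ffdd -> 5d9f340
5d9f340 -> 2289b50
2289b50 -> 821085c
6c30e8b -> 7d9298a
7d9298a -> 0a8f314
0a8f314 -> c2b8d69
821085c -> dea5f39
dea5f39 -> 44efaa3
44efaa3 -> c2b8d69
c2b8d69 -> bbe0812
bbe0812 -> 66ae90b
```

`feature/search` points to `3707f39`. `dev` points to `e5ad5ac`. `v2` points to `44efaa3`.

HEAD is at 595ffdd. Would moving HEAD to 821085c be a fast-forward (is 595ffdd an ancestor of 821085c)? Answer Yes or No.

A fast-forward from 595ffdd to 821085c is possible iff 595ffdd is an ancestor of 821085c.
Ancestors of 821085c: {44efaa3, 66ae90b, 821085c, bbe0812, c2b8d69, dea5f39}.
595ffdd is not among them, so fast-forward is not possible.

No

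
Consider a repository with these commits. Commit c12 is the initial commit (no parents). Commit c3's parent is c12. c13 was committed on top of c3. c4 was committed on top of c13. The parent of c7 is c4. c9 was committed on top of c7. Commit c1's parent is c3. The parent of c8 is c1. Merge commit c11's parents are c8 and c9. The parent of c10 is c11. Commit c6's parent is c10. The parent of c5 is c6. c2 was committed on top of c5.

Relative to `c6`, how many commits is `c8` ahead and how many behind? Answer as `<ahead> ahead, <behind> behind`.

Reachable from c8: {c1, c12, c3, c8}.
Reachable from c6: {c1, c10, c11, c12, c13, c3, c4, c6, c7, c8, c9}.
Only in c8's history (ahead): {} — 0.
Only in c6's history (behind): {c10, c11, c13, c4, c6, c7, c9} — 7.

0 ahead, 7 behind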